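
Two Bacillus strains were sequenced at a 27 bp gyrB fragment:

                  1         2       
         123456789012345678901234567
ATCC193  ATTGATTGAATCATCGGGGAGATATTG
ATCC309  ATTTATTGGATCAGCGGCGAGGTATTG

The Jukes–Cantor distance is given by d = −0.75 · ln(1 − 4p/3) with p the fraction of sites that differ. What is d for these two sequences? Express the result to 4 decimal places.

0.2127

Differing sites — 4:G/T; 9:A/G; 14:T/G; 18:G/C; 22:A/G.
p = 5/27 = 0.185185.
d = −0.75 · ln(1 − (4/3)·0.185185) = −0.75 · ln(0.753087) = −0.75 · (-0.283575) = 0.2127.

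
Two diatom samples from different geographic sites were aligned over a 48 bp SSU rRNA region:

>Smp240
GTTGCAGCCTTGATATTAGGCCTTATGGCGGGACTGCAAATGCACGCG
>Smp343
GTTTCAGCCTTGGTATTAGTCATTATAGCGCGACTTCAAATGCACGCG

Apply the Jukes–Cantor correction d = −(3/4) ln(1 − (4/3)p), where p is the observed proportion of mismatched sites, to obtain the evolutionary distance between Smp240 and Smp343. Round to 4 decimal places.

0.1622

Differing sites — 4:G/T; 13:A/G; 20:G/T; 22:C/A; 27:G/A; 31:G/C; 36:G/T.
p = 7/48 = 0.145833.
d = −0.75 · ln(1 − (4/3)·0.145833) = −0.75 · ln(0.805556) = −0.75 · (-0.216223) = 0.1622.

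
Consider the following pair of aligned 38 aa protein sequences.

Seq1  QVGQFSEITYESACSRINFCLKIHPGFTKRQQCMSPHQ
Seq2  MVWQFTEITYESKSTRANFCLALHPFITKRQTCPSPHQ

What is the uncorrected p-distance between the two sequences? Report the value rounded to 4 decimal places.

0.3421

The sequences differ at positions 1 (Q/M), 3 (G/W), 6 (S/T), 13 (A/K), 14 (C/S), 15 (S/T), 17 (I/A), 22 (K/A), 23 (I/L), 26 (G/F), 27 (F/I), 32 (Q/T), 34 (M/P).
There are 13 differences over 38 sites, so p = 13/38 = 0.3421.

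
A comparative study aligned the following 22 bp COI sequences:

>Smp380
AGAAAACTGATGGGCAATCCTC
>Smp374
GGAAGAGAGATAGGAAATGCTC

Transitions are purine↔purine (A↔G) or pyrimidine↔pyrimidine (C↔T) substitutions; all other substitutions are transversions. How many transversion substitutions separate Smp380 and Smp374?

Differing sites — 1:A/G (Ti); 5:A/G (Ti); 7:C/G (Tv); 8:T/A (Tv); 12:G/A (Ti); 15:C/A (Tv); 19:C/G (Tv).
Of the 7 differences, 3 transitions and 4 transversions, so the answer is 4.

4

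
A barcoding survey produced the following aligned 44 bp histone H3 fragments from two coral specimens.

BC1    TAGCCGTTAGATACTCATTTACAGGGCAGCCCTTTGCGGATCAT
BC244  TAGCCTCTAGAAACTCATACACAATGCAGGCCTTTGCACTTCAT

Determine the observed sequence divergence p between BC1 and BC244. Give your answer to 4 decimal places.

0.2500

The sequences differ at positions 6 (G/T), 7 (T/C), 12 (T/A), 19 (T/A), 20 (T/C), 24 (G/A), 25 (G/T), 30 (C/G), 38 (G/A), 39 (G/C), 40 (A/T).
There are 11 differences over 44 sites, so p = 11/44 = 0.2500.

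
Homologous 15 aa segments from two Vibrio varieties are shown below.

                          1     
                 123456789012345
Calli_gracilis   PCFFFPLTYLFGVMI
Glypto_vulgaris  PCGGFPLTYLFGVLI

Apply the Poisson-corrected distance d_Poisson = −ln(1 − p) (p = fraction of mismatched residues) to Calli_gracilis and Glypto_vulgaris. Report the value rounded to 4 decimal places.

0.2231

Mismatches occur at site 3 (F→G), site 4 (F→G), site 14 (M→L).
p = 3/15 = 0.200000.
d = −ln(1 − 0.200000) = −ln(0.800000) = 0.2231.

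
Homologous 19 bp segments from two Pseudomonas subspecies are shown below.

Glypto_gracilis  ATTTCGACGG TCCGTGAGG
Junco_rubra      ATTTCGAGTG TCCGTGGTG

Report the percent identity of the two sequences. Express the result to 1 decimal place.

78.9%

Differing sites — 8:C/G; 9:G/T; 17:A/G; 18:G/T.
15 of the 19 sites match, so the percent identity is 15/19 × 100 = 78.9%.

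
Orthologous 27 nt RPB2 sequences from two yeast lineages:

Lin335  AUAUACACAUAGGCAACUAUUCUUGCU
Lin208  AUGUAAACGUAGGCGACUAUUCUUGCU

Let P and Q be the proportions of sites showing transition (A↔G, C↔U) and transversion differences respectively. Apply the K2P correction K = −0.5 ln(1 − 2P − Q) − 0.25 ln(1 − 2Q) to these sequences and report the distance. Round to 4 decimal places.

Mismatches occur at site 3 (A/G, transition), site 6 (C/A, transversion), site 9 (A/G, transition), site 15 (A/G, transition).
Of the 4 differences, 3 transitions and 1 transversion over 27 sites: P = 3/27 = 0.111111, Q = 1/27 = 0.037037.
d = −0.5·ln(0.740741) − 0.25·ln(0.925926) = −0.5·(-0.300104) − 0.25·(-0.076961) = 0.1693.

0.1693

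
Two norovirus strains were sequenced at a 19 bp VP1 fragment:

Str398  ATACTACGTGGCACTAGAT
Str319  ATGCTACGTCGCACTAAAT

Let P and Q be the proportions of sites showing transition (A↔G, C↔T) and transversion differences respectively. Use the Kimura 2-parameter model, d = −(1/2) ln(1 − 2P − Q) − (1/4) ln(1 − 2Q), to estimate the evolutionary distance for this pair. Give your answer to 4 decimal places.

0.1805

Differing sites — 3:A/G (Ti); 10:G/C (Tv); 17:G/A (Ti).
Of the 3 differences, 2 transitions and 1 transversion over 19 sites: P = 2/19 = 0.105263, Q = 1/19 = 0.052632.
d = −0.5·ln(0.736842) − 0.25·ln(0.894736) = −0.5·(-0.305382) − 0.25·(-0.111227) = 0.1805.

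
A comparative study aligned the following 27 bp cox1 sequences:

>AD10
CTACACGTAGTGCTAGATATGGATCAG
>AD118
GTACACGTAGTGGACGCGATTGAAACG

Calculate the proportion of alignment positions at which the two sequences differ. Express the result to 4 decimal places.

0.3704

The sequences differ at positions 1 (C/G), 13 (C/G), 14 (T/A), 15 (A/C), 17 (A/C), 18 (T/G), 21 (G/T), 24 (T/A), 25 (C/A), 26 (A/C).
There are 10 differences over 27 sites, so p = 10/27 = 0.3704.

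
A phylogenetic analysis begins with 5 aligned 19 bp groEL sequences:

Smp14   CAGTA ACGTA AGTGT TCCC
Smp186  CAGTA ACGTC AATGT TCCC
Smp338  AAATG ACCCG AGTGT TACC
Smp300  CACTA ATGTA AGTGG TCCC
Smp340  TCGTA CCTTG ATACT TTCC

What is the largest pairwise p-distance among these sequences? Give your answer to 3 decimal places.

Pairwise Hamming distances:
  Smp14 vs Smp186: 2
  Smp14 vs Smp338: 7
  Smp14 vs Smp300: 3
  Smp14 vs Smp340: 9
  Smp186 vs Smp338: 8
  Smp186 vs Smp300: 5
  Smp186 vs Smp340: 9
  Smp338 vs Smp300: 9
  Smp338 vs Smp340: 11
  Smp300 vs Smp340: 12
The largest is 12 mismatches, between Smp300 and Smp340; p = 12/19 = 0.632.

0.632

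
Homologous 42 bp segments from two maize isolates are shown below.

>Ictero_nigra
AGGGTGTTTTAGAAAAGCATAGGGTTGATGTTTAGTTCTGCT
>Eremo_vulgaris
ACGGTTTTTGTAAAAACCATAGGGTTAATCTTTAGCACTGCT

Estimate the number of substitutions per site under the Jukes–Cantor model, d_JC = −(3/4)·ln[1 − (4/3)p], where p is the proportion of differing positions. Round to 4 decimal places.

0.2865

Mismatches occur at site 2 (G→C), site 6 (G→T), site 10 (T→G), site 11 (A→T), site 12 (G→A), site 17 (G→C), site 27 (G→A), site 30 (G→C), site 36 (T→C), site 37 (T→A).
p = 10/42 = 0.238095.
d = −0.75 · ln(1 − (4/3)·0.238095) = −0.75 · ln(0.682540) = −0.75 · (-0.381934) = 0.2865.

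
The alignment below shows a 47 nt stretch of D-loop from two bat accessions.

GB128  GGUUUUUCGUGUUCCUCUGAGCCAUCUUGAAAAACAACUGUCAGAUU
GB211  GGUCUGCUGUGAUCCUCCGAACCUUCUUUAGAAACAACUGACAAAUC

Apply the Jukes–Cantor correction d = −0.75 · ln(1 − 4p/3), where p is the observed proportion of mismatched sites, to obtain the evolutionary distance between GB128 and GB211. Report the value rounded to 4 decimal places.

Mismatches occur at site 4 (U→C), site 6 (U→G), site 7 (U→C), site 8 (C→U), site 12 (U→A), site 18 (U→C), site 21 (G→A), site 24 (A→U), site 29 (G→U), site 31 (A→G), site 41 (U→A), site 44 (G→A), site 47 (U→C).
p = 13/47 = 0.276596.
d = −0.75 · ln(1 − (4/3)·0.276596) = −0.75 · ln(0.631205) = −0.75 · (-0.460125) = 0.3451.

0.3451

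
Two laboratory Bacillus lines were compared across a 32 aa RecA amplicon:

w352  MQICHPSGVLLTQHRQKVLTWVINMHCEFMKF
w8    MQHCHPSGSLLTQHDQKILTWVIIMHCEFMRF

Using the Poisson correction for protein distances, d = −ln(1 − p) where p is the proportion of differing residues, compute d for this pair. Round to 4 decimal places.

0.2076

Differing sites — 3:I/H; 9:V/S; 15:R/D; 18:V/I; 24:N/I; 31:K/R.
p = 6/32 = 0.187500.
d = −ln(1 − 0.187500) = −ln(0.812500) = 0.2076.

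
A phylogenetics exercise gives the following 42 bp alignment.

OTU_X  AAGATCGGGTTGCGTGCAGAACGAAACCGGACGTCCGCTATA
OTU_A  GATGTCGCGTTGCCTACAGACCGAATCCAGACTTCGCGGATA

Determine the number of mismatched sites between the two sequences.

The sequences differ at positions 1 (A/G), 3 (G/T), 4 (A/G), 8 (G/C), 14 (G/C), 16 (G/A), 21 (A/C), 26 (A/T), 29 (G/A), 33 (G/T), 36 (C/G), 37 (G/C), 38 (C/G), 39 (T/G).
That gives 14 mismatches out of 42 aligned sites, so the Hamming distance is 14.

14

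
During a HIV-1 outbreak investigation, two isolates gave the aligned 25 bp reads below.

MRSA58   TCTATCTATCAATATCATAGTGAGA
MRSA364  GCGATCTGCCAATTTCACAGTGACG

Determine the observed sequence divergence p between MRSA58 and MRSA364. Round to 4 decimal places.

Differing sites — 1:T/G; 3:T/G; 8:A/G; 9:T/C; 14:A/T; 18:T/C; 24:G/C; 25:A/G.
There are 8 differences over 25 sites, so p = 8/25 = 0.3200.

0.3200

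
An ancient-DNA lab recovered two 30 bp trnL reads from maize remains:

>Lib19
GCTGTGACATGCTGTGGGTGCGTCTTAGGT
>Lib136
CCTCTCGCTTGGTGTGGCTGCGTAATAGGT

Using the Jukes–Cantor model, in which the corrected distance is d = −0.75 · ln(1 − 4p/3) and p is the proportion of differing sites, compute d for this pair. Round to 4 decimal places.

Differing sites — 1:G/C; 4:G/C; 6:G/C; 7:A/G; 9:A/T; 12:C/G; 18:G/C; 24:C/A; 25:T/A.
p = 9/30 = 0.300000.
d = −0.75 · ln(1 − (4/3)·0.300000) = −0.75 · ln(0.600000) = −0.75 · (-0.510826) = 0.3831.

0.3831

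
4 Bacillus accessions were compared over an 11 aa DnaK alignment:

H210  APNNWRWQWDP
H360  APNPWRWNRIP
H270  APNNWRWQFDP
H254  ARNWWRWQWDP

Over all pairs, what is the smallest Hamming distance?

1

Pairwise Hamming distances:
  H210 vs H360: 4
  H210 vs H270: 1
  H210 vs H254: 2
  H360 vs H270: 4
  H360 vs H254: 5
  H270 vs H254: 3
The smallest is 1, between H210 and H270.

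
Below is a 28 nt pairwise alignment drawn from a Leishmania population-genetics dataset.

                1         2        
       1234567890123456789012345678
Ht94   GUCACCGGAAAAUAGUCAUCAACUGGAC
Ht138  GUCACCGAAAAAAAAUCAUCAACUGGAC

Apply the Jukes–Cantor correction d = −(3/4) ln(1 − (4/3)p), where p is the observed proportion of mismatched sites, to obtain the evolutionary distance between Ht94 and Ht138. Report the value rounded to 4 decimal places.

0.1156

Mismatches occur at site 8 (G→A), site 13 (U→A), site 15 (G→A).
p = 3/28 = 0.107143.
d = −0.75 · ln(1 − (4/3)·0.107143) = −0.75 · ln(0.857143) = −0.75 · (-0.154151) = 0.1156.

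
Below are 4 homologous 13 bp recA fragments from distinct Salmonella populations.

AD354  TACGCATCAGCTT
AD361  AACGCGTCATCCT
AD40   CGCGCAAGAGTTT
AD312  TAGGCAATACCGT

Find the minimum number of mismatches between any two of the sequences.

Pairwise Hamming distances:
  AD354 vs AD361: 4
  AD354 vs AD40: 5
  AD354 vs AD312: 5
  AD361 vs AD40: 8
  AD361 vs AD312: 7
  AD40 vs AD312: 7
The smallest is 4, between AD354 and AD361.

4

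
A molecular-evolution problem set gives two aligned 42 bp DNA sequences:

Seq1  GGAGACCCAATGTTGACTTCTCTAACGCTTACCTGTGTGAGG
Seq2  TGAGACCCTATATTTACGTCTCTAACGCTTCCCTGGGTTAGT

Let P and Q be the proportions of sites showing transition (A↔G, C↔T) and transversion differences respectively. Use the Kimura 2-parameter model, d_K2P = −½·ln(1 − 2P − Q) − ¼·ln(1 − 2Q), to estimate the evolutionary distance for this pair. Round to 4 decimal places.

0.2559

Mismatches occur at site 1 (G→T, transversion), site 9 (A→T, transversion), site 12 (G→A, transition), site 15 (G→T, transversion), site 18 (T→G, transversion), site 31 (A→C, transversion), site 36 (T→G, transversion), site 39 (G→T, transversion), site 42 (G→T, transversion).
Of the 9 differences, 1 transition and 8 transversions over 42 sites: P = 1/42 = 0.023810, Q = 8/42 = 0.190476.
d = −0.5·ln(0.761904) − 0.25·ln(0.619048) = −0.5·(-0.271935) − 0.25·(-0.479572) = 0.2559.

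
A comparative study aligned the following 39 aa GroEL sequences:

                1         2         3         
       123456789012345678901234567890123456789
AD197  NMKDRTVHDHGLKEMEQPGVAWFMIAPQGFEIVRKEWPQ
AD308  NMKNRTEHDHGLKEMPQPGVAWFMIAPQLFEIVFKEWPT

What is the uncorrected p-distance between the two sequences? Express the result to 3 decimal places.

Differing sites — 4:D/N; 7:V/E; 16:E/P; 29:G/L; 34:R/F; 39:Q/T.
There are 6 differences over 39 sites, so p = 6/39 = 0.154.

0.154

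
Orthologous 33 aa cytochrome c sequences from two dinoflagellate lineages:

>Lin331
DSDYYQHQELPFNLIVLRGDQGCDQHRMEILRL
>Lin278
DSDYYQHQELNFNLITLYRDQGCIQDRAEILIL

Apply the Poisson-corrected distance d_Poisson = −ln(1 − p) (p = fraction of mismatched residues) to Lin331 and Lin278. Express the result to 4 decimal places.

Differing sites — 11:P/N; 16:V/T; 18:R/Y; 19:G/R; 24:D/I; 26:H/D; 28:M/A; 32:R/I.
p = 8/33 = 0.242424.
d = −ln(1 − 0.242424) = −ln(0.757576) = 0.2776.

0.2776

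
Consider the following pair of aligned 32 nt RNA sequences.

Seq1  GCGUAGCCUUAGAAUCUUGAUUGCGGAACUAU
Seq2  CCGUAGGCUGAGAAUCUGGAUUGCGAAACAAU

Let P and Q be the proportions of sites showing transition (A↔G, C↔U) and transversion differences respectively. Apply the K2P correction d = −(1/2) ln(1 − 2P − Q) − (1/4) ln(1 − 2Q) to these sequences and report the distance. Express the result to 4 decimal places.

Differing sites — 1:G/C (Tv); 7:C/G (Tv); 10:U/G (Tv); 18:U/G (Tv); 26:G/A (Ti); 30:U/A (Tv).
Of the 6 differences, 1 transition and 5 transversions over 32 sites: P = 1/32 = 0.031250, Q = 5/32 = 0.156250.
d = −0.5·ln(0.781250) − 0.25·ln(0.687500) = −0.5·(-0.246860) − 0.25·(-0.374693) = 0.2171.

0.2171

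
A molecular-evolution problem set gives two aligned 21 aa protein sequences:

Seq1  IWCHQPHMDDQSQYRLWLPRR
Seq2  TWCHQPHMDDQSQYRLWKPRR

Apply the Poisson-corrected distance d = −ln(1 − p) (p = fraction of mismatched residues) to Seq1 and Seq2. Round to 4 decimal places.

Differing sites — 1:I/T; 18:L/K.
p = 2/21 = 0.095238.
d = −ln(1 − 0.095238) = −ln(0.904762) = 0.1001.

0.1001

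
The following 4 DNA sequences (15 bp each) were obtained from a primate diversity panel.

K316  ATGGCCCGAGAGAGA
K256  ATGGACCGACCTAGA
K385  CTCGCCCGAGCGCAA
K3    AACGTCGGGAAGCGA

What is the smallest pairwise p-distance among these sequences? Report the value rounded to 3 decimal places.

Pairwise Hamming distances:
  K316 vs K256: 4
  K316 vs K385: 5
  K316 vs K3: 7
  K256 vs K385: 7
  K256 vs K3: 9
  K385 vs K3: 8
The smallest is 4 mismatches, between K316 and K256; p = 4/15 = 0.267.

0.267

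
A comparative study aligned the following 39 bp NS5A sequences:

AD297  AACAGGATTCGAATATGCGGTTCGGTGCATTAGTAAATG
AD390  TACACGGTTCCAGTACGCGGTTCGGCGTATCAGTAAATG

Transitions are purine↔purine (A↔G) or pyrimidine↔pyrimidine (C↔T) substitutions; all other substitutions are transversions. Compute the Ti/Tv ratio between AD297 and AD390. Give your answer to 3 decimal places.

Mismatches occur at site 1 (A→T, transversion), site 5 (G→C, transversion), site 7 (A→G, transition), site 11 (G→C, transversion), site 13 (A→G, transition), site 16 (T→C, transition), site 26 (T→C, transition), site 28 (C→T, transition), site 31 (T→C, transition).
Of the 9 differences, 6 transitions and 3 transversions, so Ti/Tv = 6/3 = 2.000.

2.000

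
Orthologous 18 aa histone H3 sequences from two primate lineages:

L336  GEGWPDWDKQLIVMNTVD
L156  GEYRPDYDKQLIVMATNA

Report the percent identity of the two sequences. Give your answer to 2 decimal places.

The sequences differ at positions 3 (G/Y), 4 (W/R), 7 (W/Y), 15 (N/A), 17 (V/N), 18 (D/A).
12 of the 18 sites match, so the percent identity is 12/18 × 100 = 66.67%.

66.67%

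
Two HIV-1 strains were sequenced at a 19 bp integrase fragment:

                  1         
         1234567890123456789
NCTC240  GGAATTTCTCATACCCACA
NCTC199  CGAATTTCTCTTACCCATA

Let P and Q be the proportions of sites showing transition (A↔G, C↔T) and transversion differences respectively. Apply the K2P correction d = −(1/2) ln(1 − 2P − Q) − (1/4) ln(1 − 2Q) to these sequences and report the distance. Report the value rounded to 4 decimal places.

0.1773

Differing sites — 1:G/C (Tv); 11:A/T (Tv); 18:C/T (Ti).
Of the 3 differences, 1 transition and 2 transversions over 19 sites: P = 1/19 = 0.052632, Q = 2/19 = 0.105263.
d = −0.5·ln(0.789473) − 0.25·ln(0.789474) = −0.5·(-0.236390) − 0.25·(-0.236388) = 0.1773.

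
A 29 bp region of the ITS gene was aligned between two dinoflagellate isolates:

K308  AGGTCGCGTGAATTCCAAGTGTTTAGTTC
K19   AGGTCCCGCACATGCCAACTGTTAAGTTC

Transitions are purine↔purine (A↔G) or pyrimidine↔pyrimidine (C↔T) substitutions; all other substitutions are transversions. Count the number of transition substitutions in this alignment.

Mismatches occur at site 6 (G→C, transversion), site 9 (T→C, transition), site 10 (G→A, transition), site 11 (A→C, transversion), site 14 (T→G, transversion), site 19 (G→C, transversion), site 24 (T→A, transversion).
Of the 7 differences, 2 transitions and 5 transversions, so the answer is 2.

2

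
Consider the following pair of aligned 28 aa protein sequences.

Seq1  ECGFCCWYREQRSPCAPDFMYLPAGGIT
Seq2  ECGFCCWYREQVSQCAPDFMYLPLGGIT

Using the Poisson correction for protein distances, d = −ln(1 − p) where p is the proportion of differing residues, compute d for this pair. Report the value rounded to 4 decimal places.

The sequences differ at positions 12 (R/V), 14 (P/Q), 24 (A/L).
p = 3/28 = 0.107143.
d = −ln(1 − 0.107143) = −ln(0.892857) = 0.1133.

0.1133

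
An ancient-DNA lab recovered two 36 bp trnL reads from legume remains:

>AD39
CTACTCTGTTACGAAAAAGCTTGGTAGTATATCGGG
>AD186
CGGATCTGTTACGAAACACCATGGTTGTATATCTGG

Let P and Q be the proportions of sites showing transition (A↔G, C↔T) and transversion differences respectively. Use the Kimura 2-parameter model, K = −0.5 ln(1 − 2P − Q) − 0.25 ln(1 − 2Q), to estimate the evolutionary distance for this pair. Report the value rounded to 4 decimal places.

Mismatches occur at site 2 (T↔G, transversion), site 3 (A↔G, transition), site 4 (C↔A, transversion), site 17 (A↔C, transversion), site 19 (G↔C, transversion), site 21 (T↔A, transversion), site 26 (A↔T, transversion), site 34 (G↔T, transversion).
Of the 8 differences, 1 transition and 7 transversions over 36 sites: P = 1/36 = 0.027778, Q = 7/36 = 0.194444.
d = −0.5·ln(0.750000) − 0.25·ln(0.611112) = −0.5·(-0.287682) − 0.25·(-0.492475) = 0.2670.

0.2670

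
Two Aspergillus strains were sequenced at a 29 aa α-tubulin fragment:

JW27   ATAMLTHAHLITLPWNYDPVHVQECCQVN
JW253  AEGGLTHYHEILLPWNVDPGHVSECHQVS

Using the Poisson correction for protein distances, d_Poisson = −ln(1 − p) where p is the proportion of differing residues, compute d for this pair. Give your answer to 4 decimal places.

0.4769

The sequences differ at positions 2 (T/E), 3 (A/G), 4 (M/G), 8 (A/Y), 10 (L/E), 12 (T/L), 17 (Y/V), 20 (V/G), 23 (Q/S), 26 (C/H), 29 (N/S).
p = 11/29 = 0.379310.
d = −ln(1 − 0.379310) = −ln(0.620690) = 0.4769.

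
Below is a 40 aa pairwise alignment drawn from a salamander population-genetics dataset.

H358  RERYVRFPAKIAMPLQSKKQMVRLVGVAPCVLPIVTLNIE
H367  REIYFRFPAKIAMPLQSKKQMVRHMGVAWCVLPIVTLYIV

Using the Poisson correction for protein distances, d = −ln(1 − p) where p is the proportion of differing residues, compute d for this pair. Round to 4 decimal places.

0.1924

Mismatches occur at site 3 (R↔I), site 5 (V↔F), site 24 (L↔H), site 25 (V↔M), site 29 (P↔W), site 38 (N↔Y), site 40 (E↔V).
p = 7/40 = 0.175000.
d = −ln(1 − 0.175000) = −ln(0.825000) = 0.1924.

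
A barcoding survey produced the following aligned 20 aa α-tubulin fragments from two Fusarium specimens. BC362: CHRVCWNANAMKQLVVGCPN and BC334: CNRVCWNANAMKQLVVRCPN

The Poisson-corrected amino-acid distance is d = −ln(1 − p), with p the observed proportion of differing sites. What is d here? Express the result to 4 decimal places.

The sequences differ at positions 2 (H/N), 17 (G/R).
p = 2/20 = 0.100000.
d = −ln(1 − 0.100000) = −ln(0.900000) = 0.1054.

0.1054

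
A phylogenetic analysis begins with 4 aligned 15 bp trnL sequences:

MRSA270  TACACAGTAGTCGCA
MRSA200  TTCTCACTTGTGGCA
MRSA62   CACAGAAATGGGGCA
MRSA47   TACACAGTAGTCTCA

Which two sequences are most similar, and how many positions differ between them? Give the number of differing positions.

1

Pairwise Hamming distances:
  MRSA270 vs MRSA200: 5
  MRSA270 vs MRSA62: 7
  MRSA270 vs MRSA47: 1
  MRSA200 vs MRSA62: 7
  MRSA200 vs MRSA47: 6
  MRSA62 vs MRSA47: 8
The smallest is 1, between MRSA270 and MRSA47.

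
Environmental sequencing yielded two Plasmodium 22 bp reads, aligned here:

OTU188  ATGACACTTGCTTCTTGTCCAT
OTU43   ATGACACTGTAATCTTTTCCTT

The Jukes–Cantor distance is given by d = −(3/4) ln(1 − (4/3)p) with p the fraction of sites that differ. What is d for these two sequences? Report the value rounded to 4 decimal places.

The sequences differ at positions 9 (T/G), 10 (G/T), 11 (C/A), 12 (T/A), 17 (G/T), 21 (A/T).
p = 6/22 = 0.272727.
d = −0.75 · ln(1 − (4/3)·0.272727) = −0.75 · ln(0.636364) = −0.75 · (-0.451985) = 0.3390.

0.3390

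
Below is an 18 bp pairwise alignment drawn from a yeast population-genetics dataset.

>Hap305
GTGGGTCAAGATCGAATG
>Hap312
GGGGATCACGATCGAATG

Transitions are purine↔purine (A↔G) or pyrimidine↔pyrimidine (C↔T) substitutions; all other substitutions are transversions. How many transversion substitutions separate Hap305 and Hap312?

2

Mismatches occur at site 2 (T↔G, transversion), site 5 (G↔A, transition), site 9 (A↔C, transversion).
Of the 3 differences, 1 transition and 2 transversions, so the answer is 2.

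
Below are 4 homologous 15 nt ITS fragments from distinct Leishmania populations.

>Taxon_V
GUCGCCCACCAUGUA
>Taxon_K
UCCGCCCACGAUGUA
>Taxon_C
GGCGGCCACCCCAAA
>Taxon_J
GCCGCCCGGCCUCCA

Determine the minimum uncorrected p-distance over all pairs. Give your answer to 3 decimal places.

Pairwise Hamming distances:
  Taxon_V vs Taxon_K: 3
  Taxon_V vs Taxon_C: 6
  Taxon_V vs Taxon_J: 6
  Taxon_K vs Taxon_C: 8
  Taxon_K vs Taxon_J: 7
  Taxon_C vs Taxon_J: 7
The smallest is 3 mismatches, between Taxon_V and Taxon_K; p = 3/15 = 0.200.

0.200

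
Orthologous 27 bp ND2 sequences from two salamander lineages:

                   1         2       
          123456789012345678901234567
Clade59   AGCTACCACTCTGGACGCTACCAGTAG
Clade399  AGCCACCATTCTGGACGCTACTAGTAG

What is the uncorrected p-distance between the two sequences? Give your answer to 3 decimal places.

Differing sites — 4:T/C; 9:C/T; 22:C/T.
There are 3 differences over 27 sites, so p = 3/27 = 0.111.

0.111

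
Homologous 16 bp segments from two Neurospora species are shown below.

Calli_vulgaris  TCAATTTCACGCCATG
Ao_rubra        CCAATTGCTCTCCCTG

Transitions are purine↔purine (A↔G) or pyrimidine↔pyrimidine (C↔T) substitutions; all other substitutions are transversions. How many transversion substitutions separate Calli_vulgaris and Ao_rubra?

4

Mismatches occur at site 1 (T→C, transition), site 7 (T→G, transversion), site 9 (A→T, transversion), site 11 (G→T, transversion), site 14 (A→C, transversion).
Of the 5 differences, 1 transition and 4 transversions, so the answer is 4.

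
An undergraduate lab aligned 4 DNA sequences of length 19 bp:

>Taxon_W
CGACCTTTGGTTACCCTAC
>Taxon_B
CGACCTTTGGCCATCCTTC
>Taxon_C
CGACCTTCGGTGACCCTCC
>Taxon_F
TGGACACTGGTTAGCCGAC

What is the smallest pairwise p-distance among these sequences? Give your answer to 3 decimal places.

0.158

Pairwise Hamming distances:
  Taxon_W vs Taxon_B: 4
  Taxon_W vs Taxon_C: 3
  Taxon_W vs Taxon_F: 7
  Taxon_B vs Taxon_C: 5
  Taxon_B vs Taxon_F: 10
  Taxon_C vs Taxon_F: 10
The smallest is 3 mismatches, between Taxon_W and Taxon_C; p = 3/19 = 0.158.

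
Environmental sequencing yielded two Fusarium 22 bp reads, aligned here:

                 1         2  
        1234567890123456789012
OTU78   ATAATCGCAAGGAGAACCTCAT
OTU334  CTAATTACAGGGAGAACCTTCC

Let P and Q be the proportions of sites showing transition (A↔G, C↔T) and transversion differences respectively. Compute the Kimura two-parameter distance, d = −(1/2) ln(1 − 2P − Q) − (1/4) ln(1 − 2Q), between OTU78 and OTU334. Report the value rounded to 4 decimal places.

Differing sites — 1:A/C (Tv); 6:C/T (Ti); 7:G/A (Ti); 10:A/G (Ti); 20:C/T (Ti); 21:A/C (Tv); 22:T/C (Ti).
Of the 7 differences, 5 transitions and 2 transversions over 22 sites: P = 5/22 = 0.227273, Q = 2/22 = 0.090909.
d = −0.5·ln(0.454545) − 0.25·ln(0.818182) = −0.5·(-0.788458) − 0.25·(-0.200670) = 0.4444.

0.4444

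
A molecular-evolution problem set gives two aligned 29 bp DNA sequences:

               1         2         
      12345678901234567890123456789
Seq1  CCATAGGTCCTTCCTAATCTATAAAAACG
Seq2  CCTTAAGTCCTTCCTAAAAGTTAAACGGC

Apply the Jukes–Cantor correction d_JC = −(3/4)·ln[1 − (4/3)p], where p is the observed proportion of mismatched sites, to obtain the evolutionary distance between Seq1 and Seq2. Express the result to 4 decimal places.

Differing sites — 3:A/T; 6:G/A; 18:T/A; 19:C/A; 20:T/G; 21:A/T; 26:A/C; 27:A/G; 28:C/G; 29:G/C.
p = 10/29 = 0.344828.
d = −0.75 · ln(1 − (4/3)·0.344828) = −0.75 · ln(0.540229) = −0.75 · (-0.615762) = 0.4618.

0.4618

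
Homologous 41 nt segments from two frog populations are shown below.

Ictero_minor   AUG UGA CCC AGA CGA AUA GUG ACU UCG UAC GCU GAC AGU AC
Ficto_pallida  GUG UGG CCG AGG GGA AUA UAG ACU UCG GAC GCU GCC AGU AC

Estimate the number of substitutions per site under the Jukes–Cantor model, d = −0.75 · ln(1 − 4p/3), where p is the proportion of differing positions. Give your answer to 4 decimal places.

0.2597

Differing sites — 1:A/G; 6:A/G; 9:C/G; 12:A/G; 13:C/G; 19:G/U; 20:U/A; 28:U/G; 35:A/C.
p = 9/41 = 0.219512.
d = −0.75 · ln(1 − (4/3)·0.219512) = −0.75 · ln(0.707317) = −0.75 · (-0.346276) = 0.2597.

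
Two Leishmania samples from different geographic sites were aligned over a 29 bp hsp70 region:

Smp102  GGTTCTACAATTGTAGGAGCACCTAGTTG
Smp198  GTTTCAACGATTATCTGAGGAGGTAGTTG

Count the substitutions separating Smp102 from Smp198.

The sequences differ at positions 2 (G/T), 6 (T/A), 9 (A/G), 13 (G/A), 15 (A/C), 16 (G/T), 20 (C/G), 22 (C/G), 23 (C/G).
That gives 9 mismatches out of 29 aligned sites, so the Hamming distance is 9.

9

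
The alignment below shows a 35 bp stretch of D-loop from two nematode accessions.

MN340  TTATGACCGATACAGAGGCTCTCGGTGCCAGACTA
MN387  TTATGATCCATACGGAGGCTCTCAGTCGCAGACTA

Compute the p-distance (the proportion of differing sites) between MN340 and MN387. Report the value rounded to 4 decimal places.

Differing sites — 7:C/T; 9:G/C; 14:A/G; 24:G/A; 27:G/C; 28:C/G.
There are 6 differences over 35 sites, so p = 6/35 = 0.1714.

0.1714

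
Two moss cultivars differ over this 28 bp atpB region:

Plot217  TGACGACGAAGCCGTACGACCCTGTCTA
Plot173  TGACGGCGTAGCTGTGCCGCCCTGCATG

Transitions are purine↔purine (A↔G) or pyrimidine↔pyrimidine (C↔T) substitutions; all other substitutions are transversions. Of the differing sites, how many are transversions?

The sequences differ at positions 6 (A/G, transition), 9 (A/T, transversion), 13 (C/T, transition), 16 (A/G, transition), 18 (G/C, transversion), 19 (A/G, transition), 25 (T/C, transition), 26 (C/A, transversion), 28 (A/G, transition).
Of the 9 differences, 6 transitions and 3 transversions, so the answer is 3.

3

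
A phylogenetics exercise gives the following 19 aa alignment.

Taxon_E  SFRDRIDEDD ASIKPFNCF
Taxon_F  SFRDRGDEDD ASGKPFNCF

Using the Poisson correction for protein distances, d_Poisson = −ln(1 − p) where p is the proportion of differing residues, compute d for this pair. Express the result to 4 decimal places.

0.1112

The sequences differ at positions 6 (I/G), 13 (I/G).
p = 2/19 = 0.105263.
d = −ln(1 − 0.105263) = −ln(0.894737) = 0.1112.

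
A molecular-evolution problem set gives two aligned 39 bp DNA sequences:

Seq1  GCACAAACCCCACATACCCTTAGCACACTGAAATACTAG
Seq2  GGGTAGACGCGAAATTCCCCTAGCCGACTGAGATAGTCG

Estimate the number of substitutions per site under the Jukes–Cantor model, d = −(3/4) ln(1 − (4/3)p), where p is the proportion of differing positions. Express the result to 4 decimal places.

0.4885

Mismatches occur at site 2 (C→G), site 3 (A→G), site 4 (C→T), site 6 (A→G), site 9 (C→G), site 11 (C→G), site 13 (C→A), site 16 (A→T), site 20 (T→C), site 25 (A→C), site 26 (C→G), site 32 (A→G), site 36 (C→G), site 38 (A→C).
p = 14/39 = 0.358974.
d = −0.75 · ln(1 − (4/3)·0.358974) = −0.75 · ln(0.521368) = −0.75 · (-0.651299) = 0.4885.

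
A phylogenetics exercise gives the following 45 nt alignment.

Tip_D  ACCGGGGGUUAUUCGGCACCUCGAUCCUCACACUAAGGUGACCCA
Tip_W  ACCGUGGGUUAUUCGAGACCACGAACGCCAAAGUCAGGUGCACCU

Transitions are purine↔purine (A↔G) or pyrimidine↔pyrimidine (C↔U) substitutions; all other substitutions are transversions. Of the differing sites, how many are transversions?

11

The sequences differ at positions 5 (G/U, transversion), 16 (G/A, transition), 17 (C/G, transversion), 21 (U/A, transversion), 25 (U/A, transversion), 27 (C/G, transversion), 28 (U/C, transition), 31 (C/A, transversion), 33 (C/G, transversion), 35 (A/C, transversion), 41 (A/C, transversion), 42 (C/A, transversion), 45 (A/U, transversion).
Of the 13 differences, 2 transitions and 11 transversions, so the answer is 11.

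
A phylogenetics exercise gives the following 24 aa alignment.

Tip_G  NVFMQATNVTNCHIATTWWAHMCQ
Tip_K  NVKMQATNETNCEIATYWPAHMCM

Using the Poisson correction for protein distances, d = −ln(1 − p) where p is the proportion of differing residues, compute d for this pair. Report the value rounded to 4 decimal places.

Differing sites — 3:F/K; 9:V/E; 13:H/E; 17:T/Y; 19:W/P; 24:Q/M.
p = 6/24 = 0.250000.
d = −ln(1 − 0.250000) = −ln(0.750000) = 0.2877.

0.2877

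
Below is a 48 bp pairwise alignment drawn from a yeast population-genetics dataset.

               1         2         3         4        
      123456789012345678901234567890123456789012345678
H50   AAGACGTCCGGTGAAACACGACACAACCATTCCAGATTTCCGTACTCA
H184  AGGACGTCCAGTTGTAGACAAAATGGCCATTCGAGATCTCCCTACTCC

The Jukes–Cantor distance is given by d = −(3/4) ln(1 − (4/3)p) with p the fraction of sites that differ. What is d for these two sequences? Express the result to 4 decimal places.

Mismatches occur at site 2 (A↔G), site 10 (G↔A), site 13 (G↔T), site 14 (A↔G), site 15 (A↔T), site 17 (C↔G), site 20 (G↔A), site 22 (C↔A), site 24 (C↔T), site 25 (A↔G), site 26 (A↔G), site 33 (C↔G), site 38 (T↔C), site 42 (G↔C), site 48 (A↔C).
p = 15/48 = 0.312500.
d = −0.75 · ln(1 − (4/3)·0.312500) = −0.75 · ln(0.583333) = −0.75 · (-0.538997) = 0.4042.

0.4042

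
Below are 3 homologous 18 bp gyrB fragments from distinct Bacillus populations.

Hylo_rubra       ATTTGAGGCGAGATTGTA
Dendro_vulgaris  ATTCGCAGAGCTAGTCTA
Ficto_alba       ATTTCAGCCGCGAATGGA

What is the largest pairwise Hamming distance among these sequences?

10

Pairwise Hamming distances:
  Hylo_rubra vs Dendro_vulgaris: 8
  Hylo_rubra vs Ficto_alba: 5
  Dendro_vulgaris vs Ficto_alba: 10
The largest is 10, between Dendro_vulgaris and Ficto_alba.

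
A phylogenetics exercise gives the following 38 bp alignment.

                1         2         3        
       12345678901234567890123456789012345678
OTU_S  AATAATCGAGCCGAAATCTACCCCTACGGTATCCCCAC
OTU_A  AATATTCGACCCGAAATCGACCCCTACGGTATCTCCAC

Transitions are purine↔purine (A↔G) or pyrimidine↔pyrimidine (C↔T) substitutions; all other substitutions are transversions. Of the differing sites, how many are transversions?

Mismatches occur at site 5 (A/T, transversion), site 10 (G/C, transversion), site 19 (T/G, transversion), site 34 (C/T, transition).
Of the 4 differences, 1 transition and 3 transversions, so the answer is 3.

3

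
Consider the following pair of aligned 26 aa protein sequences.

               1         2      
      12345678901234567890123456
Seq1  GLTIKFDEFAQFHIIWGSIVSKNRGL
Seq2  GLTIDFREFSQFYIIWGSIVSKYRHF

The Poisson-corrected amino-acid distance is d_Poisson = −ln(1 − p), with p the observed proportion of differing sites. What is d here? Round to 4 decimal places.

Differing sites — 5:K/D; 7:D/R; 10:A/S; 13:H/Y; 23:N/Y; 25:G/H; 26:L/F.
p = 7/26 = 0.269231.
d = −ln(1 − 0.269231) = −ln(0.730769) = 0.3137.

0.3137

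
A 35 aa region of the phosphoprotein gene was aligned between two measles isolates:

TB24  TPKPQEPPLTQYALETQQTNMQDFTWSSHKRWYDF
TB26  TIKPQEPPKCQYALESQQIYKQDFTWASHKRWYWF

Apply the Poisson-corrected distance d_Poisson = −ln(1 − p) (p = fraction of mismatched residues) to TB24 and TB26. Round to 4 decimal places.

Mismatches occur at site 2 (P/I), site 9 (L/K), site 10 (T/C), site 16 (T/S), site 19 (T/I), site 20 (N/Y), site 21 (M/K), site 27 (S/A), site 34 (D/W).
p = 9/35 = 0.257143.
d = −ln(1 − 0.257143) = −ln(0.742857) = 0.2973.

0.2973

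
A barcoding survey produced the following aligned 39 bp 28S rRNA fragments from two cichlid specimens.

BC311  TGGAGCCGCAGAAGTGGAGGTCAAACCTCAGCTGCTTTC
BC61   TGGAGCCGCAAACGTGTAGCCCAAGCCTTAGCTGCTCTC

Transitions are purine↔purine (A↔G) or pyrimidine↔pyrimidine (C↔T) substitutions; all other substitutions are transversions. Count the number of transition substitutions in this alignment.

The sequences differ at positions 11 (G/A, transition), 13 (A/C, transversion), 17 (G/T, transversion), 20 (G/C, transversion), 21 (T/C, transition), 25 (A/G, transition), 29 (C/T, transition), 37 (T/C, transition).
Of the 8 differences, 5 transitions and 3 transversions, so the answer is 5.

5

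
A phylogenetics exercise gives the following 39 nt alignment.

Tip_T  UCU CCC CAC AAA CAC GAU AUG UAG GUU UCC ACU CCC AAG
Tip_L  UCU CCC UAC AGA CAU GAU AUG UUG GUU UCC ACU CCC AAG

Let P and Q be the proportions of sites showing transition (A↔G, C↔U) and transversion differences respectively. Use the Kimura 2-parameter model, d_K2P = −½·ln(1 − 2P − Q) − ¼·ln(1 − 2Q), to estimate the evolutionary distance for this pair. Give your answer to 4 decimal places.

Mismatches occur at site 7 (C→U, transition), site 11 (A→G, transition), site 15 (C→U, transition), site 23 (A→U, transversion).
Of the 4 differences, 3 transitions and 1 transversion over 39 sites: P = 3/39 = 0.076923, Q = 1/39 = 0.025641.
d = −0.5·ln(0.820513) − 0.25·ln(0.948718) = −0.5·(-0.197826) − 0.25·(-0.052644) = 0.1121.

0.1121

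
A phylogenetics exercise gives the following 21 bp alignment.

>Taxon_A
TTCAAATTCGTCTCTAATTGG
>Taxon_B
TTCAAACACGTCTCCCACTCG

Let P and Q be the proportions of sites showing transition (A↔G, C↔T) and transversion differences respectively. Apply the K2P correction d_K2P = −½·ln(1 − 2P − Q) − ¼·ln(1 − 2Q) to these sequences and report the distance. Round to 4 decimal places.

The sequences differ at positions 7 (T/C, transition), 8 (T/A, transversion), 15 (T/C, transition), 16 (A/C, transversion), 18 (T/C, transition), 20 (G/C, transversion).
Of the 6 differences, 3 transitions and 3 transversions over 21 sites: P = 3/21 = 0.142857, Q = 3/21 = 0.142857.
d = −0.5·ln(0.571429) − 0.25·ln(0.714286) = −0.5·(-0.559615) − 0.25·(-0.336472) = 0.3639.

0.3639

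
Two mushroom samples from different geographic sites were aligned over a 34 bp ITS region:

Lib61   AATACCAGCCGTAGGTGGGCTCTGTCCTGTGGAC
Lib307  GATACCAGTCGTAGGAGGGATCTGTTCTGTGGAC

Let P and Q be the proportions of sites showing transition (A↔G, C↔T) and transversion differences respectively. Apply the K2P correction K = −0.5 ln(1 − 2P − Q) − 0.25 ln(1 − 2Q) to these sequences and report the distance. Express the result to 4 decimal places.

0.1654

The sequences differ at positions 1 (A/G, transition), 9 (C/T, transition), 16 (T/A, transversion), 20 (C/A, transversion), 26 (C/T, transition).
Of the 5 differences, 3 transitions and 2 transversions over 34 sites: P = 3/34 = 0.088235, Q = 2/34 = 0.058824.
d = −0.5·ln(0.764706) − 0.25·ln(0.882352) = −0.5·(-0.268264) − 0.25·(-0.125164) = 0.1654.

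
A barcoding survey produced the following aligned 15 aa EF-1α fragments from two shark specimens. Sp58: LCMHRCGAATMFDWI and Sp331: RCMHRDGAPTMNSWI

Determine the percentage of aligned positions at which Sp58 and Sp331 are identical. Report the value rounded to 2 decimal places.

66.67%

The sequences differ at positions 1 (L/R), 6 (C/D), 9 (A/P), 12 (F/N), 13 (D/S).
10 of the 15 sites match, so the percent identity is 10/15 × 100 = 66.67%.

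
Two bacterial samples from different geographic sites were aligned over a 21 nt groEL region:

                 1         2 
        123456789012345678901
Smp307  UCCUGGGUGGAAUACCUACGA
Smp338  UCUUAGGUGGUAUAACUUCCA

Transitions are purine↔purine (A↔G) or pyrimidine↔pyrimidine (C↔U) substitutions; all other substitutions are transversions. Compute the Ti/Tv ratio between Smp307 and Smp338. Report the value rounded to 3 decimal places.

The sequences differ at positions 3 (C/U, transition), 5 (G/A, transition), 11 (A/U, transversion), 15 (C/A, transversion), 18 (A/U, transversion), 20 (G/C, transversion).
Of the 6 differences, 2 transitions and 4 transversions, so Ti/Tv = 2/4 = 0.500.

0.500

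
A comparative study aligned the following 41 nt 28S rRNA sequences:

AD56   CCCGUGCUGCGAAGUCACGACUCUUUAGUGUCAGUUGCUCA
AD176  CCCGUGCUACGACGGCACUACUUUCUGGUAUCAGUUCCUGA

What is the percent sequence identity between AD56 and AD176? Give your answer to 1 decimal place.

75.6%

Differing sites — 9:G/A; 13:A/C; 15:U/G; 19:G/U; 23:C/U; 25:U/C; 27:A/G; 30:G/A; 37:G/C; 40:C/G.
31 of the 41 sites match, so the percent identity is 31/41 × 100 = 75.6%.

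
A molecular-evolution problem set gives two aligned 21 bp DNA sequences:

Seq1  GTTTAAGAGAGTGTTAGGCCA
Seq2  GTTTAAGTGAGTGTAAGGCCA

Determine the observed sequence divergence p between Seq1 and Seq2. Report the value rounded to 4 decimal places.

0.0952

Differing sites — 8:A/T; 15:T/A.
There are 2 differences over 21 sites, so p = 2/21 = 0.0952.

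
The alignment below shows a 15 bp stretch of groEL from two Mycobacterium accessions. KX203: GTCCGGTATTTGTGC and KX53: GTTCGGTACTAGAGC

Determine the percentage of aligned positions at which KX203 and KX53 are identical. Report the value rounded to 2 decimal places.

Mismatches occur at site 3 (C→T), site 9 (T→C), site 11 (T→A), site 13 (T→A).
11 of the 15 sites match, so the percent identity is 11/15 × 100 = 73.33%.

73.33%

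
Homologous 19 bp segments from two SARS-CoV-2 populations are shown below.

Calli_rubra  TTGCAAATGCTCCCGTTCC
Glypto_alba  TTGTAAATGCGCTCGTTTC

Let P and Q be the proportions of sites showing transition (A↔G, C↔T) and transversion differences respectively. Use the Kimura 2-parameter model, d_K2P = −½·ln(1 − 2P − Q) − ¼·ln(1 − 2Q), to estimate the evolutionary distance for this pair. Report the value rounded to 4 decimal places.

Differing sites — 4:C/T (Ti); 11:T/G (Tv); 13:C/T (Ti); 18:C/T (Ti).
Of the 4 differences, 3 transitions and 1 transversion over 19 sites: P = 3/19 = 0.157895, Q = 1/19 = 0.052632.
d = −0.5·ln(0.631578) − 0.25·ln(0.894736) = −0.5·(-0.459534) − 0.25·(-0.111227) = 0.2576.

0.2576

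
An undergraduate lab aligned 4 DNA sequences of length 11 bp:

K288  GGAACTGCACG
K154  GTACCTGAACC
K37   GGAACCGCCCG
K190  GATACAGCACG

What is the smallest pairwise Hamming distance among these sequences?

Pairwise Hamming distances:
  K288 vs K154: 4
  K288 vs K37: 2
  K288 vs K190: 3
  K154 vs K37: 6
  K154 vs K190: 6
  K37 vs K190: 4
The smallest is 2, between K288 and K37.

2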